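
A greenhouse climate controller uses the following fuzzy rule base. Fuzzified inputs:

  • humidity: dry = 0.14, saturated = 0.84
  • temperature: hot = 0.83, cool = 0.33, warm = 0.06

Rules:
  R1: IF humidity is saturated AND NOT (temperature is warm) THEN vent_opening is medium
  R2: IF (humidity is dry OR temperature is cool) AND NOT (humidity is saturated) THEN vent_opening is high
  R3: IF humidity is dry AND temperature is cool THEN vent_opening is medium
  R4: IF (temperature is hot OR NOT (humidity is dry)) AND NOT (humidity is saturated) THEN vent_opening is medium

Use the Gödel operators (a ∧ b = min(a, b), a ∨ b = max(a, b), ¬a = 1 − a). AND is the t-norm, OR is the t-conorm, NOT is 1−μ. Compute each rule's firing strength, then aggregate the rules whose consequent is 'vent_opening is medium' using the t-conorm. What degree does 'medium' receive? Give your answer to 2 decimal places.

R1: saturated=0.84, ¬warm=1−0.06=0.94; AND[min(a, b)] → w = 0.84
R2: (dry=0.14 OR cool=0.33) = 0.33; AND[min(a, b)] with ¬saturated=1−0.84=0.16 → w = 0.16
R3: dry=0.14, cool=0.33; AND[min(a, b)] → w = 0.14
R4: (hot=0.83 OR ¬dry=1−0.14=0.86) = 0.86; AND[min(a, b)] with ¬saturated=1−0.84=0.16 → w = 0.16
Rules with consequent 'medium': {R1, R3, R4} → strengths 0.84, 0.14, 0.16
Aggregate via t-conorm [max(a, b)]: 0.84

0.84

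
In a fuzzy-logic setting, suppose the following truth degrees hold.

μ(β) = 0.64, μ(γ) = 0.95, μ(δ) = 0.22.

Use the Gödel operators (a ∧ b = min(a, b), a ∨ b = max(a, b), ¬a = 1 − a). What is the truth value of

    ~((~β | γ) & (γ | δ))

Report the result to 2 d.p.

0.05

~β = 1 − 0.64 = 0.36
~β | γ = max(a, b) on (0.36, 0.95) = 0.95
γ | δ = max(a, b) on (0.95, 0.22) = 0.95
(~β | γ) & (γ | δ) = min(a, b) on (0.95, 0.95) = 0.95
~((~β | γ) & (γ | δ)) = 1 − 0.95 = 0.05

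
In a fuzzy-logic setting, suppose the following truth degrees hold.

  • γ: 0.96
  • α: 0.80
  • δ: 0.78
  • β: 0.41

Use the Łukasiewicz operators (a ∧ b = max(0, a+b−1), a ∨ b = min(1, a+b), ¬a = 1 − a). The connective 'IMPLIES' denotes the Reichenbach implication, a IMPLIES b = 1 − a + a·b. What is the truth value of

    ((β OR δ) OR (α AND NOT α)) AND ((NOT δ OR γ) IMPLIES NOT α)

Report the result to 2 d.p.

0.20

β OR δ = min(1, a+b) on (0.41, 0.78) = 1.00
NOT α = 1 − 0.80 = 0.20
α AND NOT α = max(0, a+b−1) on (0.80, 0.20) = 0.00
(β OR δ) OR (α AND NOT α) = min(1, a+b) on (1.00, 0.00) = 1.00
NOT δ = 1 − 0.78 = 0.22
NOT δ OR γ = min(1, a+b) on (0.22, 0.96) = 1.00
NOT α = 1 − 0.80 = 0.20
(NOT δ OR γ) IMPLIES NOT α  [Reichenbach: 1 − a + a·b] with a=1.00, b=0.20 → 0.20
((β OR δ) OR (α AND NOT α)) AND ((NOT δ OR γ) IMPLIES NOT α) = max(0, a+b−1) on (1.00, 0.20) = 0.20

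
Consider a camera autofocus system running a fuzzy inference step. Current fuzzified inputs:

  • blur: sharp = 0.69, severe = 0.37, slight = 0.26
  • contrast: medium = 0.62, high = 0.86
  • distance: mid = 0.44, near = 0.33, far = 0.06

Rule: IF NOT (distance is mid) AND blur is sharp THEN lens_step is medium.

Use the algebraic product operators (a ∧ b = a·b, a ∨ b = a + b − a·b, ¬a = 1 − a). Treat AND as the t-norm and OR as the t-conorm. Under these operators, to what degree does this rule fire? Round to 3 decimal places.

firing strength: ¬mid=1−0.44=0.56, sharp=0.69; AND[a·b] → w = 0.3864

0.386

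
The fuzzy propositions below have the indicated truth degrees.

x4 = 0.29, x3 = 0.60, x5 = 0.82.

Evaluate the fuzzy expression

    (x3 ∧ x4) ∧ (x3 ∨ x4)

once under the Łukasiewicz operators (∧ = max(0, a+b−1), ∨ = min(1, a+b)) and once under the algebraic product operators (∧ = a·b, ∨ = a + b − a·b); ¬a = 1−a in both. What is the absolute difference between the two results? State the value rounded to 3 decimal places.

0.125

Under Łukasiewicz:
  x3 ∧ x4 = max(0, a+b−1) on (0.60, 0.29) = 0.00
  x3 ∨ x4 = min(1, a+b) on (0.60, 0.29) = 0.89
  (x3 ∧ x4) ∧ (x3 ∨ x4) = max(0, a+b−1) on (0.00, 0.89) = 0.00
  → value = 0.0000
Under algebraic product:
  x3 ∧ x4 = a·b on (0.6000, 0.2900) = 0.1740
  x3 ∨ x4 = a + b − a·b on (0.6000, 0.2900) = 0.7160
  (x3 ∧ x4) ∧ (x3 ∨ x4) = a·b on (0.1740, 0.7160) = 0.1246
  → value = 0.1246
|0.0000 − 0.1246| = 0.125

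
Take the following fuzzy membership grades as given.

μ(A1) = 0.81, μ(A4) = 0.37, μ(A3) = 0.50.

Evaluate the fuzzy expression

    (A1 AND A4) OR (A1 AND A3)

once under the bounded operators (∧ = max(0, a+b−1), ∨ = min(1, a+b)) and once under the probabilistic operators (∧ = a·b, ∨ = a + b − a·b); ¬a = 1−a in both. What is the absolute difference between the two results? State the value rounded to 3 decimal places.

0.093

Under bounded:
  A1 AND A4 = max(0, a+b−1) on (0.81, 0.37) = 0.18
  A1 AND A3 = max(0, a+b−1) on (0.81, 0.50) = 0.31
  (A1 AND A4) OR (A1 AND A3) = min(1, a+b) on (0.18, 0.31) = 0.49
  → value = 0.4900
Under probabilistic:
  A1 AND A4 = a·b on (0.8100, 0.3700) = 0.2997
  A1 AND A3 = a·b on (0.8100, 0.5000) = 0.4050
  (A1 AND A4) OR (A1 AND A3) = a + b − a·b on (0.2997, 0.4050) = 0.5833
  → value = 0.5833
|0.4900 − 0.5833| = 0.093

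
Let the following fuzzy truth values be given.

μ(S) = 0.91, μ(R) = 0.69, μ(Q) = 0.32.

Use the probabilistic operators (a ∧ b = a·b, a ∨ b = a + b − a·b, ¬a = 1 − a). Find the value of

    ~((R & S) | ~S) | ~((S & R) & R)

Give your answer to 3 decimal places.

R & S = a·b on (0.6900, 0.9100) = 0.6279
~S = 1 − 0.9100 = 0.0900
(R & S) | ~S = a + b − a·b on (0.6279, 0.0900) = 0.6614
~((R & S) | ~S) = 1 − 0.6614 = 0.3386
S & R = a·b on (0.9100, 0.6900) = 0.6279
(S & R) & R = a·b on (0.6279, 0.6900) = 0.4333
~((S & R) & R) = 1 − 0.4333 = 0.5667
~((R & S) | ~S) | ~((S & R) & R) = a + b − a·b on (0.3386, 0.5667) = 0.7135

0.713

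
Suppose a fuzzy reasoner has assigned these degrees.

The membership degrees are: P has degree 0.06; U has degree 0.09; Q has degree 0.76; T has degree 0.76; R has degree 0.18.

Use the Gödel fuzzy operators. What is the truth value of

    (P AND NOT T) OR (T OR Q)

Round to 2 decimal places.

NOT T = 1 − 0.76 = 0.24
P AND NOT T = min(a, b) on (0.06, 0.24) = 0.06
T OR Q = max(a, b) on (0.76, 0.76) = 0.76
(P AND NOT T) OR (T OR Q) = max(a, b) on (0.06, 0.76) = 0.76

0.76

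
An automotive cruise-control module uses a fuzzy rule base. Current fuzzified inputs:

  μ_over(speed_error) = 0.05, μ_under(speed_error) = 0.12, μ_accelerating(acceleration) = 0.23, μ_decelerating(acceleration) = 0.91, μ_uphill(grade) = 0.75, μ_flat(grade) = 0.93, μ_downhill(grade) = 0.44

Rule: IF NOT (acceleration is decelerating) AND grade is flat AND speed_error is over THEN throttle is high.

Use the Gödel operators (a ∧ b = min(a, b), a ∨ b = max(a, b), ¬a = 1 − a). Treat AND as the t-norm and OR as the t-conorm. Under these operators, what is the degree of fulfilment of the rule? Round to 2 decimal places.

0.05

firing strength: ¬decelerating=1−0.91=0.09, flat=0.93, over=0.05; AND[min(a, b)] → w = 0.05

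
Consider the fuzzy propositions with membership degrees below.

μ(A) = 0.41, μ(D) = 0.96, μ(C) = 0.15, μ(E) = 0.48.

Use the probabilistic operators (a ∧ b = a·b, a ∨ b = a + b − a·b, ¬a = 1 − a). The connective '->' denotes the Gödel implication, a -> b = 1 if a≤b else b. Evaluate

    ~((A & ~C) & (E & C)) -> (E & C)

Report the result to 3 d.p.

~C = 1 − 0.1500 = 0.8500
A & ~C = a·b on (0.4100, 0.8500) = 0.3485
E & C = a·b on (0.4800, 0.1500) = 0.0720
(A & ~C) & (E & C) = a·b on (0.3485, 0.0720) = 0.0251
~((A & ~C) & (E & C)) = 1 − 0.0251 = 0.9749
E & C = a·b on (0.4800, 0.1500) = 0.0720
~((A & ~C) & (E & C)) -> (E & C)  [Gödel: 1 if a≤b else b] with a=0.9749, b=0.0720 → 0.0720

0.072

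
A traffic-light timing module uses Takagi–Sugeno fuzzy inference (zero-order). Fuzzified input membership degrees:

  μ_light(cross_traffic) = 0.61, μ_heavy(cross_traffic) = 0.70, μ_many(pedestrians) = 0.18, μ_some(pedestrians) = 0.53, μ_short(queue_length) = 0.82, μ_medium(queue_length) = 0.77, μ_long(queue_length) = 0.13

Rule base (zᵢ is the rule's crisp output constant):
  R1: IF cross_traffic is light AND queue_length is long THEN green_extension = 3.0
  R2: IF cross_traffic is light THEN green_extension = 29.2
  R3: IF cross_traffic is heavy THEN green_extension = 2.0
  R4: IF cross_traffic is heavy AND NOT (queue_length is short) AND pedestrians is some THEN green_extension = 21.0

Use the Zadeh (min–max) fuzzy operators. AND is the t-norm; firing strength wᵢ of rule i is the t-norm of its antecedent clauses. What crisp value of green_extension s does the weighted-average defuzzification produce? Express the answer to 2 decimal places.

14.43

R1 (z=3.0): light=0.61, long=0.13; AND[min(a, b)] → w = 0.13
R2 (z=29.2): light=0.61 → w = 0.61
R3 (z=2.0): heavy=0.70 → w = 0.70
R4 (z=21.0): heavy=0.70, ¬short=1−0.82=0.18, some=0.53; AND[min(a, b)] → w = 0.18
Weighted average = (0.13·3.0 + 0.61·29.2 + 0.70·2.0 + 0.18·21.0) / (0.13 + 0.61 + 0.70 + 0.18)
  = 23.3820 / 1.6200 = 14.43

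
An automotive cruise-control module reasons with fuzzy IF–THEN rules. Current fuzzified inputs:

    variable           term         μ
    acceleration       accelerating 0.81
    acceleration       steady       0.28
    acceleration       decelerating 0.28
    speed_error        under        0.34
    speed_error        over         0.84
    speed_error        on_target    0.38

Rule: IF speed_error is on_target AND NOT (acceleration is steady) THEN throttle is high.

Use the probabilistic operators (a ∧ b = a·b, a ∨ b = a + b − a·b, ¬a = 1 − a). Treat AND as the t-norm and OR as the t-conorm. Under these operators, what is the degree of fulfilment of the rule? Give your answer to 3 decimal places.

firing strength: on_target=0.38, ¬steady=1−0.28=0.72; AND[a·b] → w = 0.2736

0.274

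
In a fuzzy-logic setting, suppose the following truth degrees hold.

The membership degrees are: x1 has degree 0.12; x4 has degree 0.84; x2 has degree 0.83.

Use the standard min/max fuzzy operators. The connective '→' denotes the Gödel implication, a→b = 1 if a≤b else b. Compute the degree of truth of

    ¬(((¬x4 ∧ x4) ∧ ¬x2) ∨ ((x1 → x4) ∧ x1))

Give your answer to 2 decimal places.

0.84

¬x4 = 1 − 0.84 = 0.16
¬x4 ∧ x4 = min(a, b) on (0.16, 0.84) = 0.16
¬x2 = 1 − 0.83 = 0.17
(¬x4 ∧ x4) ∧ ¬x2 = min(a, b) on (0.16, 0.17) = 0.16
x1 → x4  [Gödel: 1 if a≤b else b] with a=0.12, b=0.84 → 1.00
(x1 → x4) ∧ x1 = min(a, b) on (1.00, 0.12) = 0.12
((¬x4 ∧ x4) ∧ ¬x2) ∨ ((x1 → x4) ∧ x1) = max(a, b) on (0.16, 0.12) = 0.16
¬(((¬x4 ∧ x4) ∧ ¬x2) ∨ ((x1 → x4) ∧ x1)) = 1 − 0.16 = 0.84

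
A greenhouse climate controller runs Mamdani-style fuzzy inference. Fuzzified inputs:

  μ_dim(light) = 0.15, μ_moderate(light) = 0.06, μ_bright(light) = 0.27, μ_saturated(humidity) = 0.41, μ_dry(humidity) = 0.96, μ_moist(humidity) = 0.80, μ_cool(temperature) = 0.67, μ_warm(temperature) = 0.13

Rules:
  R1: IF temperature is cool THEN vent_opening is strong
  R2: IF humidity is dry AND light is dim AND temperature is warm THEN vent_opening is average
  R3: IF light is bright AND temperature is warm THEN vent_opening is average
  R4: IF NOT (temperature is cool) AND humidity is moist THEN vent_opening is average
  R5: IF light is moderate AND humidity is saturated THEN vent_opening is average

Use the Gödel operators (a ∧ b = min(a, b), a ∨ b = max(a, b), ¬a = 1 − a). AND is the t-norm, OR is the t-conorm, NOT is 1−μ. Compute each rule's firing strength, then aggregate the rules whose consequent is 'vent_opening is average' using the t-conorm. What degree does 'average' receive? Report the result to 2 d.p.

0.33

R1: cool=0.67 → w = 0.67
R2: dry=0.96, dim=0.15, warm=0.13; AND[min(a, b)] → w = 0.13
R3: bright=0.27, warm=0.13; AND[min(a, b)] → w = 0.13
R4: ¬cool=1−0.67=0.33, moist=0.80; AND[min(a, b)] → w = 0.33
R5: moderate=0.06, saturated=0.41; AND[min(a, b)] → w = 0.06
Rules with consequent 'average': {R2, R3, R4, R5} → strengths 0.13, 0.13, 0.33, 0.06
Aggregate via t-conorm [max(a, b)]: 0.33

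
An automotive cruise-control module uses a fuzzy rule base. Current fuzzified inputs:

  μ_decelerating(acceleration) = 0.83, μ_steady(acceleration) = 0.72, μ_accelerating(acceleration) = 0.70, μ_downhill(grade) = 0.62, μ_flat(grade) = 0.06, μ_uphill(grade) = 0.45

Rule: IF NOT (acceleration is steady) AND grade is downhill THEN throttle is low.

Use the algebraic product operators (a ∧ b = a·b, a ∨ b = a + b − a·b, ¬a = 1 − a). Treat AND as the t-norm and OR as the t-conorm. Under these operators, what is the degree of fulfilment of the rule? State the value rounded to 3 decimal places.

0.174

firing strength: ¬steady=1−0.72=0.28, downhill=0.62; AND[a·b] → w = 0.1736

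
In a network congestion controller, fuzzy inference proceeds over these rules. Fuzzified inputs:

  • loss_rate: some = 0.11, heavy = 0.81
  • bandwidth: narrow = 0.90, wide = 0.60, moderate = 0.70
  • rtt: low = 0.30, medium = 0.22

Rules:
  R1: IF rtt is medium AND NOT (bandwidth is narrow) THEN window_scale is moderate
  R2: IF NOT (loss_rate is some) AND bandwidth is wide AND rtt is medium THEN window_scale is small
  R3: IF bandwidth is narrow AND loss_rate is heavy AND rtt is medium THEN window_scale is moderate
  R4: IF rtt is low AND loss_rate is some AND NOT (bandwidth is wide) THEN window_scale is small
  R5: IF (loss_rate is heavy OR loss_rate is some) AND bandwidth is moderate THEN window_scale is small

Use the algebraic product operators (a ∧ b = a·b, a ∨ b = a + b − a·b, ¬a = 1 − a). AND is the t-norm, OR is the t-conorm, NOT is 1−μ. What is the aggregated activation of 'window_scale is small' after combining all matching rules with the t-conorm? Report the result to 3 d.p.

0.636

R1: medium=0.22, ¬narrow=1−0.90=0.10; AND[a·b] → w = 0.0220
R2: ¬some=1−0.11=0.89, wide=0.60, medium=0.22; AND[a·b] → w = 0.1175
R3: narrow=0.90, heavy=0.81, medium=0.22; AND[a·b] → w = 0.1604
R4: low=0.30, some=0.11, ¬wide=1−0.60=0.40; AND[a·b] → w = 0.0132
R5: (heavy=0.81 OR some=0.11) = 0.8309; AND[a·b] with moderate=0.70 → w = 0.5816
Rules with consequent 'small': {R2, R4, R5} → strengths 0.1175, 0.0132, 0.5816
Aggregate via t-conorm [a + b − a·b]: 0.6357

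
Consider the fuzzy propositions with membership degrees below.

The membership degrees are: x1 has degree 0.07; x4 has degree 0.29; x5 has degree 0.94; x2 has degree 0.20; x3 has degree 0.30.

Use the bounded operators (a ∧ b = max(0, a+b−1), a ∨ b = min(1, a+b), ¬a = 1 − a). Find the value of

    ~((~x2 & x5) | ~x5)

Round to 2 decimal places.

~x2 = 1 − 0.20 = 0.80
~x2 & x5 = max(0, a+b−1) on (0.80, 0.94) = 0.74
~x5 = 1 − 0.94 = 0.06
(~x2 & x5) | ~x5 = min(1, a+b) on (0.74, 0.06) = 0.80
~((~x2 & x5) | ~x5) = 1 − 0.80 = 0.20

0.20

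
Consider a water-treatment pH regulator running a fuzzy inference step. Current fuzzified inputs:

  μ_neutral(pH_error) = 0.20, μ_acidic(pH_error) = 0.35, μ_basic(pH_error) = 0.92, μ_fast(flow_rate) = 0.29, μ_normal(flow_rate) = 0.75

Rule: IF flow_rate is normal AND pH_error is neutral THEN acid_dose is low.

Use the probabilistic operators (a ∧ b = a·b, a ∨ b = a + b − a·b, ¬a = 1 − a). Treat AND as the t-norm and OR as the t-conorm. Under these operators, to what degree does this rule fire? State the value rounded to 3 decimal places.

firing strength: normal=0.75, neutral=0.20; AND[a·b] → w = 0.1500

0.150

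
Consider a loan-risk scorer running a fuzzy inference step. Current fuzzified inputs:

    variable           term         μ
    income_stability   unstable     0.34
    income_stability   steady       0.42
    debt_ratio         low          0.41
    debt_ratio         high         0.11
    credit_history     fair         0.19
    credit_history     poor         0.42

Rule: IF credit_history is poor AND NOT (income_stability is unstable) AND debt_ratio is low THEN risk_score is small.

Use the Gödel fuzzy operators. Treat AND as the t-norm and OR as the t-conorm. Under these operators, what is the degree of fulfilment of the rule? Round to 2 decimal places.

firing strength: poor=0.42, ¬unstable=1−0.34=0.66, low=0.41; AND[min(a, b)] → w = 0.41

0.41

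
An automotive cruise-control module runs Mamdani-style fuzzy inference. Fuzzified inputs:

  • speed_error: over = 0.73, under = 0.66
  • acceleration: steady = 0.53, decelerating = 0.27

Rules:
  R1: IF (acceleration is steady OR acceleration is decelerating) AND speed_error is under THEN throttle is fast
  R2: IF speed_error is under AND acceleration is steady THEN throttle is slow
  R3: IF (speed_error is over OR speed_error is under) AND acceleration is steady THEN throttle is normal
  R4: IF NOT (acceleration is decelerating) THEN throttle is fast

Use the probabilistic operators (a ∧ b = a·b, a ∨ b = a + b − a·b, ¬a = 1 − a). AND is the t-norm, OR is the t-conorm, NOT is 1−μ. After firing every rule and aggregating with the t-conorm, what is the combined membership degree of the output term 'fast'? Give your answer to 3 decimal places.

R1: (steady=0.53 OR decelerating=0.27) = 0.6569; AND[a·b] with under=0.66 → w = 0.4336
R2: under=0.66, steady=0.53; AND[a·b] → w = 0.3498
R3: (over=0.73 OR under=0.66) = 0.9082; AND[a·b] with steady=0.53 → w = 0.4813
R4: ¬decelerating=1−0.27=0.73 → w = 0.7300
Rules with consequent 'fast': {R1, R4} → strengths 0.4336, 0.7300
Aggregate via t-conorm [a + b − a·b]: 0.8471

0.847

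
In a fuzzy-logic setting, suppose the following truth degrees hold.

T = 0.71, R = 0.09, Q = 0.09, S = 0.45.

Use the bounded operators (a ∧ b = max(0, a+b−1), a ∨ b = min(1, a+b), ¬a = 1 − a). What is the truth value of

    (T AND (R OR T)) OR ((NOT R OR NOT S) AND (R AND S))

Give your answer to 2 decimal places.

R OR T = min(1, a+b) on (0.09, 0.71) = 0.80
T AND (R OR T) = max(0, a+b−1) on (0.71, 0.80) = 0.51
NOT R = 1 − 0.09 = 0.91
NOT S = 1 − 0.45 = 0.55
NOT R OR NOT S = min(1, a+b) on (0.91, 0.55) = 1.00
R AND S = max(0, a+b−1) on (0.09, 0.45) = 0.00
(NOT R OR NOT S) AND (R AND S) = max(0, a+b−1) on (1.00, 0.00) = 0.00
(T AND (R OR T)) OR ((NOT R OR NOT S) AND (R AND S)) = min(1, a+b) on (0.51, 0.00) = 0.51

0.51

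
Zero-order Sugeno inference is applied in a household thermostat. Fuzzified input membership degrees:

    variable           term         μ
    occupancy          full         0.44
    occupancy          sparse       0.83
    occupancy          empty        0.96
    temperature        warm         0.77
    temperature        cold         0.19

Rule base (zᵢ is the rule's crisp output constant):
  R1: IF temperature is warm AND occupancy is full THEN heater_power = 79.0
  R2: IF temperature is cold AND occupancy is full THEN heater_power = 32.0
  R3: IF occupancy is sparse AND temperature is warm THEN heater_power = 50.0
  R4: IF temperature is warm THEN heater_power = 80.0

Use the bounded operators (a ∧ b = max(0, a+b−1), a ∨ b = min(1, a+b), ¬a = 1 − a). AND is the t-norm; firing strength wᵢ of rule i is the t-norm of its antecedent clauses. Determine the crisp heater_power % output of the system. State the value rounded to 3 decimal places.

R1 (z=79.0): warm=0.77, full=0.44; AND[max(0, a+b−1)] → w = 0.21
R2 (z=32.0): cold=0.19, full=0.44; AND[max(0, a+b−1)] → w = 0.00
R3 (z=50.0): sparse=0.83, warm=0.77; AND[max(0, a+b−1)] → w = 0.60
R4 (z=80.0): warm=0.77 → w = 0.77
Weighted average = (0.21·79.0 + 0.00·32.0 + 0.60·50.0 + 0.77·80.0) / (0.21 + 0.00 + 0.60 + 0.77)
  = 108.1900 / 1.5800 = 68.475

68.475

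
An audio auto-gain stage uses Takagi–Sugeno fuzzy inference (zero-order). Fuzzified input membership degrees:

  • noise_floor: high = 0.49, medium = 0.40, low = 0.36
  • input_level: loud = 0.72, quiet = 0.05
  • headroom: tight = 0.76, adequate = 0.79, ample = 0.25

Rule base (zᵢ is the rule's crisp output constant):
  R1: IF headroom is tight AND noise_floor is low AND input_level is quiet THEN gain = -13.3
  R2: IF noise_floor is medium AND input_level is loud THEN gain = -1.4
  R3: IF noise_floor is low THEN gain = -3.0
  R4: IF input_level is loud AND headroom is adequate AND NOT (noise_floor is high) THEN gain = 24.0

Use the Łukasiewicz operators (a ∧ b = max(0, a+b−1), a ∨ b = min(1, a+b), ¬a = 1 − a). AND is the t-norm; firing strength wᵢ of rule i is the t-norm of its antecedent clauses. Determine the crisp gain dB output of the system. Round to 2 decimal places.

R1 (z=-13.3): tight=0.76, low=0.36, quiet=0.05; AND[max(0, a+b−1)] → w = 0.00
R2 (z=-1.4): medium=0.40, loud=0.72; AND[max(0, a+b−1)] → w = 0.12
R3 (z=-3.0): low=0.36 → w = 0.36
R4 (z=24.0): loud=0.72, adequate=0.79, ¬high=1−0.49=0.51; AND[max(0, a+b−1)] → w = 0.02
Weighted average = (0.00·-13.3 + 0.12·-1.4 + 0.36·-3.0 + 0.02·24.0) / (0.00 + 0.12 + 0.36 + 0.02)
  = -0.7680 / 0.5000 = -1.54

-1.54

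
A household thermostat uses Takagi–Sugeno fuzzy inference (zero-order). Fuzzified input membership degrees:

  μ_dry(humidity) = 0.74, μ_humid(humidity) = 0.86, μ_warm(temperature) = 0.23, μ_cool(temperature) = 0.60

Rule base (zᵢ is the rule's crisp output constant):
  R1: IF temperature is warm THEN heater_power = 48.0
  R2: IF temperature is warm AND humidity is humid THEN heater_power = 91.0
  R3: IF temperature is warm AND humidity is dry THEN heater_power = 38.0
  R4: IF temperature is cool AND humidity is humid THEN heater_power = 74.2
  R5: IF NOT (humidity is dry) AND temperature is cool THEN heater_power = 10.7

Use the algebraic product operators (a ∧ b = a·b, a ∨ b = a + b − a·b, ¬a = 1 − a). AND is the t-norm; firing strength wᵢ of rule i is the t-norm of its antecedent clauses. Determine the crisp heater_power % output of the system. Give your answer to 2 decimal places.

59.42

R1 (z=48.0): warm=0.23 → w = 0.2300
R2 (z=91.0): warm=0.23, humid=0.86; AND[a·b] → w = 0.1978
R3 (z=38.0): warm=0.23, dry=0.74; AND[a·b] → w = 0.1702
R4 (z=74.2): cool=0.60, humid=0.86; AND[a·b] → w = 0.5160
R5 (z=10.7): ¬dry=1−0.74=0.26, cool=0.60; AND[a·b] → w = 0.1560
Weighted average = (0.2300·48.0 + 0.1978·91.0 + 0.1702·38.0 + 0.5160·74.2 + 0.1560·10.7) / (0.2300 + 0.1978 + 0.1702 + 0.5160 + 0.1560)
  = 75.4638 / 1.2700 = 59.42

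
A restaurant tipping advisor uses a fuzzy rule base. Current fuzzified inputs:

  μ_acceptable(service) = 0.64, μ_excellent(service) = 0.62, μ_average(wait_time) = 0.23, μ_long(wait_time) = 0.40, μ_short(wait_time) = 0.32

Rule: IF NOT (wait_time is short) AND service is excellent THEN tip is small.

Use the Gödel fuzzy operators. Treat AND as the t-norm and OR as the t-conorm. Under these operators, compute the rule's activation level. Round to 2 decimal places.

firing strength: ¬short=1−0.32=0.68, excellent=0.62; AND[min(a, b)] → w = 0.62

0.62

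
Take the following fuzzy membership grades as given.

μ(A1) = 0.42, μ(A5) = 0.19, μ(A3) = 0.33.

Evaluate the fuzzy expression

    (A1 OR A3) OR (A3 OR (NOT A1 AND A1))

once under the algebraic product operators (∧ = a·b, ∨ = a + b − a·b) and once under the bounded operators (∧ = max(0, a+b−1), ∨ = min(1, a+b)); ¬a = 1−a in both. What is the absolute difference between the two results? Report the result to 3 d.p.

Under algebraic product:
  A1 OR A3 = a + b − a·b on (0.4200, 0.3300) = 0.6114
  NOT A1 = 1 − 0.4200 = 0.5800
  NOT A1 AND A1 = a·b on (0.5800, 0.4200) = 0.2436
  A3 OR (NOT A1 AND A1) = a + b − a·b on (0.3300, 0.2436) = 0.4932
  (A1 OR A3) OR (A3 OR (NOT A1 AND A1)) = a + b − a·b on (0.6114, 0.4932) = 0.8031
  → value = 0.8031
Under bounded:
  A1 OR A3 = min(1, a+b) on (0.42, 0.33) = 0.75
  NOT A1 = 1 − 0.42 = 0.58
  NOT A1 AND A1 = max(0, a+b−1) on (0.58, 0.42) = 0.00
  A3 OR (NOT A1 AND A1) = min(1, a+b) on (0.33, 0.00) = 0.33
  (A1 OR A3) OR (A3 OR (NOT A1 AND A1)) = min(1, a+b) on (0.75, 0.33) = 1.00
  → value = 1.0000
|0.8031 − 1.0000| = 0.197

0.197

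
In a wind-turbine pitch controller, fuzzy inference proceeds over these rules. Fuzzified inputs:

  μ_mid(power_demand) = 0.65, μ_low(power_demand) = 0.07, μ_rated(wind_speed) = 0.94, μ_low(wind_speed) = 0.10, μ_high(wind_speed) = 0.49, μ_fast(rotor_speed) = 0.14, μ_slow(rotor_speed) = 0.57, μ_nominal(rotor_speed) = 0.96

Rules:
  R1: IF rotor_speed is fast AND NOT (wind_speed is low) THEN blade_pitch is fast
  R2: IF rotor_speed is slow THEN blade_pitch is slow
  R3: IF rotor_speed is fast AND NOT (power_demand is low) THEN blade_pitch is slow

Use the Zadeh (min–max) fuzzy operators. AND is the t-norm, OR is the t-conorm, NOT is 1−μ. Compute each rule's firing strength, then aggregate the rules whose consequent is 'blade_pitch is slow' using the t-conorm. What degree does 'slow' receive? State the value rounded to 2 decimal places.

R1: fast=0.14, ¬low=1−0.10=0.90; AND[min(a, b)] → w = 0.14
R2: slow=0.57 → w = 0.57
R3: fast=0.14, ¬low=1−0.07=0.93; AND[min(a, b)] → w = 0.14
Rules with consequent 'slow': {R2, R3} → strengths 0.57, 0.14
Aggregate via t-conorm [max(a, b)]: 0.57

0.57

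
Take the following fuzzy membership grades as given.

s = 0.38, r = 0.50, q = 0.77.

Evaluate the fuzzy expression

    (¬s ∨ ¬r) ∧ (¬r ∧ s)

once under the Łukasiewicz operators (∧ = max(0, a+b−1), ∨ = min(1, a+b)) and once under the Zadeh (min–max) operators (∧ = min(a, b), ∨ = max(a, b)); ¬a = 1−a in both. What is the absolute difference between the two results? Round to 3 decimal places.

0.380

Under Łukasiewicz:
  ¬s = 1 − 0.38 = 0.62
  ¬r = 1 − 0.50 = 0.50
  ¬s ∨ ¬r = min(1, a+b) on (0.62, 0.50) = 1.00
  ¬r = 1 − 0.50 = 0.50
  ¬r ∧ s = max(0, a+b−1) on (0.50, 0.38) = 0.00
  (¬s ∨ ¬r) ∧ (¬r ∧ s) = max(0, a+b−1) on (1.00, 0.00) = 0.00
  → value = 0.0000
Under Zadeh (min–max):
  ¬s = 1 − 0.38 = 0.62
  ¬r = 1 − 0.50 = 0.50
  ¬s ∨ ¬r = max(a, b) on (0.62, 0.50) = 0.62
  ¬r = 1 − 0.50 = 0.50
  ¬r ∧ s = min(a, b) on (0.50, 0.38) = 0.38
  (¬s ∨ ¬r) ∧ (¬r ∧ s) = min(a, b) on (0.62, 0.38) = 0.38
  → value = 0.3800
|0.0000 − 0.3800| = 0.380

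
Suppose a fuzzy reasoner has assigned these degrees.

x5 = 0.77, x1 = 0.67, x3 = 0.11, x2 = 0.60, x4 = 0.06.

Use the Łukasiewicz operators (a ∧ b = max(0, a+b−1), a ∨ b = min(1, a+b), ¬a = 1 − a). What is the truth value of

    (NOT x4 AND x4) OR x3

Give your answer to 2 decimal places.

NOT x4 = 1 − 0.06 = 0.94
NOT x4 AND x4 = max(0, a+b−1) on (0.94, 0.06) = 0.00
(NOT x4 AND x4) OR x3 = min(1, a+b) on (0.00, 0.11) = 0.11

0.11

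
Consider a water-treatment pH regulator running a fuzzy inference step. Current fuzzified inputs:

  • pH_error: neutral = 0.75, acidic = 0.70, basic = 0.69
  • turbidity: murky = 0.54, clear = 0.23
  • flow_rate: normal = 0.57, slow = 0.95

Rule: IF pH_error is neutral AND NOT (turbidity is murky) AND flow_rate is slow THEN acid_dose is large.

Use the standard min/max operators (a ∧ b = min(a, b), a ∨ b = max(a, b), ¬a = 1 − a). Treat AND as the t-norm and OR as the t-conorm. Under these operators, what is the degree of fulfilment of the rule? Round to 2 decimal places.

0.46

firing strength: neutral=0.75, ¬murky=1−0.54=0.46, slow=0.95; AND[min(a, b)] → w = 0.46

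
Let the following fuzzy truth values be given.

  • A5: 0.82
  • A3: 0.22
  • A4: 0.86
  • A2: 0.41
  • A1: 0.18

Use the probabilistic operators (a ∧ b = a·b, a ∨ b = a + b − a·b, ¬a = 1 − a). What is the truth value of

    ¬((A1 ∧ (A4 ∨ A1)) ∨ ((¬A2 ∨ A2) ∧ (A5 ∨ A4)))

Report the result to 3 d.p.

0.219

A4 ∨ A1 = a + b − a·b on (0.8600, 0.1800) = 0.8852
A1 ∧ (A4 ∨ A1) = a·b on (0.1800, 0.8852) = 0.1593
¬A2 = 1 − 0.4100 = 0.5900
¬A2 ∨ A2 = a + b − a·b on (0.5900, 0.4100) = 0.7581
A5 ∨ A4 = a + b − a·b on (0.8200, 0.8600) = 0.9748
(¬A2 ∨ A2) ∧ (A5 ∨ A4) = a·b on (0.7581, 0.9748) = 0.7390
(A1 ∧ (A4 ∨ A1)) ∨ ((¬A2 ∨ A2) ∧ (A5 ∨ A4)) = a + b − a·b on (0.1593, 0.7390) = 0.7806
¬((A1 ∧ (A4 ∨ A1)) ∨ ((¬A2 ∨ A2) ∧ (A5 ∨ A4))) = 1 − 0.7806 = 0.2194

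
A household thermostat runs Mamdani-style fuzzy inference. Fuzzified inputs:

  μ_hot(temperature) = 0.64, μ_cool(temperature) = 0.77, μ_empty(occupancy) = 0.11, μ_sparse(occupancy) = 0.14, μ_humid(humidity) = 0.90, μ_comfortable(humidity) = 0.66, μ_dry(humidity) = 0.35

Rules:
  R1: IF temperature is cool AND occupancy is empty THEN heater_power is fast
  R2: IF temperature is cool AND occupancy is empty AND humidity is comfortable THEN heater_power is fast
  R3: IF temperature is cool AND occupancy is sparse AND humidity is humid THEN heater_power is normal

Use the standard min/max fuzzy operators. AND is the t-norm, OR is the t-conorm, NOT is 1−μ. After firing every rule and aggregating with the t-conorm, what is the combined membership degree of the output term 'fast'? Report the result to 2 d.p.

R1: cool=0.77, empty=0.11; AND[min(a, b)] → w = 0.11
R2: cool=0.77, empty=0.11, comfortable=0.66; AND[min(a, b)] → w = 0.11
R3: cool=0.77, sparse=0.14, humid=0.90; AND[min(a, b)] → w = 0.14
Rules with consequent 'fast': {R1, R2} → strengths 0.11, 0.11
Aggregate via t-conorm [max(a, b)]: 0.11

0.11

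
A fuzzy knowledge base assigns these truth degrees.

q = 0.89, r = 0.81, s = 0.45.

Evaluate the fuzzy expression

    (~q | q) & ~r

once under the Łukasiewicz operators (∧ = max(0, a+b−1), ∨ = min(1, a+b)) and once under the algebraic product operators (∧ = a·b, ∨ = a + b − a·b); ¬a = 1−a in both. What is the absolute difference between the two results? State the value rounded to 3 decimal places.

0.019

Under Łukasiewicz:
  ~q = 1 − 0.89 = 0.11
  ~q | q = min(1, a+b) on (0.11, 0.89) = 1.00
  ~r = 1 − 0.81 = 0.19
  (~q | q) & ~r = max(0, a+b−1) on (1.00, 0.19) = 0.19
  → value = 0.1900
Under algebraic product:
  ~q = 1 − 0.8900 = 0.1100
  ~q | q = a + b − a·b on (0.1100, 0.8900) = 0.9021
  ~r = 1 − 0.8100 = 0.1900
  (~q | q) & ~r = a·b on (0.9021, 0.1900) = 0.1714
  → value = 0.1714
|0.1900 − 0.1714| = 0.019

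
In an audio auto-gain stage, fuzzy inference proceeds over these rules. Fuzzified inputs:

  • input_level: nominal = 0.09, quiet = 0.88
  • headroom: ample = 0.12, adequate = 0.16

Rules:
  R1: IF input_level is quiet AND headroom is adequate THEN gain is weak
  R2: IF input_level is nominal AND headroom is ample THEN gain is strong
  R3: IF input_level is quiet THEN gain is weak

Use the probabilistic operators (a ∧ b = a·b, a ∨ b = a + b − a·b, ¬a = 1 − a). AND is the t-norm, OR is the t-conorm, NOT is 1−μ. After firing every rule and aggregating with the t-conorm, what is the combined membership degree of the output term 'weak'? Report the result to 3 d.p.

0.897

R1: quiet=0.88, adequate=0.16; AND[a·b] → w = 0.1408
R2: nominal=0.09, ample=0.12; AND[a·b] → w = 0.0108
R3: quiet=0.88 → w = 0.8800
Rules with consequent 'weak': {R1, R3} → strengths 0.1408, 0.8800
Aggregate via t-conorm [a + b − a·b]: 0.8969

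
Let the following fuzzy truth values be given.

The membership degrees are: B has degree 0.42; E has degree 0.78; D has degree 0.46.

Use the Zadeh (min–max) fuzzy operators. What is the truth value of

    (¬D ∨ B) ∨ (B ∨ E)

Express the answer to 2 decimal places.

¬D = 1 − 0.46 = 0.54
¬D ∨ B = max(a, b) on (0.54, 0.42) = 0.54
B ∨ E = max(a, b) on (0.42, 0.78) = 0.78
(¬D ∨ B) ∨ (B ∨ E) = max(a, b) on (0.54, 0.78) = 0.78

0.78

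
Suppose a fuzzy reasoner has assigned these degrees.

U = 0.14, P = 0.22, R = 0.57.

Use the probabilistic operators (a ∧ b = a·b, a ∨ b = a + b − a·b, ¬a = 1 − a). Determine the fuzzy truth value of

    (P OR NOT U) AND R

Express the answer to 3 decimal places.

NOT U = 1 − 0.1400 = 0.8600
P OR NOT U = a + b − a·b on (0.2200, 0.8600) = 0.8908
(P OR NOT U) AND R = a·b on (0.8908, 0.5700) = 0.5078

0.508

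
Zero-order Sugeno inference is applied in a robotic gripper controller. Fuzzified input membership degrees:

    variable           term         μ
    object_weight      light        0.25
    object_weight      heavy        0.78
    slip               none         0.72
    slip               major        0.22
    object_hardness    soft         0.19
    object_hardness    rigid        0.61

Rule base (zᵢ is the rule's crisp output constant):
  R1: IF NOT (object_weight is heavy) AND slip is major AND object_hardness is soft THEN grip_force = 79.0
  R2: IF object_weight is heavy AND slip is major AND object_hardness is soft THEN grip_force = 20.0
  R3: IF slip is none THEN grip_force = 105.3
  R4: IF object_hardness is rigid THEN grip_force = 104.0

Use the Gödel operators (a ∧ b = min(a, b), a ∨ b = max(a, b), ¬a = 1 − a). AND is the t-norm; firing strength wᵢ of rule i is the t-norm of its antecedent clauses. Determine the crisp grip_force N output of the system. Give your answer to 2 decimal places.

R1 (z=79.0): ¬heavy=1−0.78=0.22, major=0.22, soft=0.19; AND[min(a, b)] → w = 0.19
R2 (z=20.0): heavy=0.78, major=0.22, soft=0.19; AND[min(a, b)] → w = 0.19
R3 (z=105.3): none=0.72 → w = 0.72
R4 (z=104.0): rigid=0.61 → w = 0.61
Weighted average = (0.19·79.0 + 0.19·20.0 + 0.72·105.3 + 0.61·104.0) / (0.19 + 0.19 + 0.72 + 0.61)
  = 158.0660 / 1.7100 = 92.44

92.44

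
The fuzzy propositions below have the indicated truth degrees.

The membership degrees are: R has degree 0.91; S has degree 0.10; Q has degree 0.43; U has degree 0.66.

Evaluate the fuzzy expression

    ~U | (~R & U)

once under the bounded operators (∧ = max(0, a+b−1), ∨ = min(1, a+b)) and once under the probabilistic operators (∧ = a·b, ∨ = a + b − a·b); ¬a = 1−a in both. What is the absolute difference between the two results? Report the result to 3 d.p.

0.039

Under bounded:
  ~U = 1 − 0.66 = 0.34
  ~R = 1 − 0.91 = 0.09
  ~R & U = max(0, a+b−1) on (0.09, 0.66) = 0.00
  ~U | (~R & U) = min(1, a+b) on (0.34, 0.00) = 0.34
  → value = 0.3400
Under probabilistic:
  ~U = 1 − 0.6600 = 0.3400
  ~R = 1 − 0.9100 = 0.0900
  ~R & U = a·b on (0.0900, 0.6600) = 0.0594
  ~U | (~R & U) = a + b − a·b on (0.3400, 0.0594) = 0.3792
  → value = 0.3792
|0.3400 − 0.3792| = 0.039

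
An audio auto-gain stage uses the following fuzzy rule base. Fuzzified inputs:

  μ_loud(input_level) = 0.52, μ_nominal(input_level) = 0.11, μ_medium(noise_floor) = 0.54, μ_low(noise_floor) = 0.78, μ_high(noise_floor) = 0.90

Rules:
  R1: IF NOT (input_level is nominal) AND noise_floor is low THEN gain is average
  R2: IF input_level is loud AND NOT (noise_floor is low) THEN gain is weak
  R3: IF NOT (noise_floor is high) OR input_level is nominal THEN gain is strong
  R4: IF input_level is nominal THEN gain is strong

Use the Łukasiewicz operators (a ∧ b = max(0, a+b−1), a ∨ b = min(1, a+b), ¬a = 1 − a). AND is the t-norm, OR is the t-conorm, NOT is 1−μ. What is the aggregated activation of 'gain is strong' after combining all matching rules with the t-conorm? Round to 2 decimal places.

0.32

R1: ¬nominal=1−0.11=0.89, low=0.78; AND[max(0, a+b−1)] → w = 0.67
R2: loud=0.52, ¬low=1−0.78=0.22; AND[max(0, a+b−1)] → w = 0.00
R3: ¬high=1−0.90=0.10, nominal=0.11; OR[min(1, a+b)] → w = 0.21
R4: nominal=0.11 → w = 0.11
Rules with consequent 'strong': {R3, R4} → strengths 0.21, 0.11
Aggregate via t-conorm [min(1, a+b)]: 0.32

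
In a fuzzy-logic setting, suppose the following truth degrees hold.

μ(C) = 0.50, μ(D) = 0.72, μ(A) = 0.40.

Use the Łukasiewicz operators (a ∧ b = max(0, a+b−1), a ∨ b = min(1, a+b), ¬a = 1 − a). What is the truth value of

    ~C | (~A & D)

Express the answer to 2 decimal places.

0.82

~C = 1 − 0.50 = 0.50
~A = 1 − 0.40 = 0.60
~A & D = max(0, a+b−1) on (0.60, 0.72) = 0.32
~C | (~A & D) = min(1, a+b) on (0.50, 0.32) = 0.82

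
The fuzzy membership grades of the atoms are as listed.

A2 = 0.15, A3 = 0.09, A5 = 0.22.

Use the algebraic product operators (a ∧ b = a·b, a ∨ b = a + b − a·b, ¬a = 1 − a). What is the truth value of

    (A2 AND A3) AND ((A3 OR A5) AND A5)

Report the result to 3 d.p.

0.001

A2 AND A3 = a·b on (0.1500, 0.0900) = 0.0135
A3 OR A5 = a + b − a·b on (0.0900, 0.2200) = 0.2902
(A3 OR A5) AND A5 = a·b on (0.2902, 0.2200) = 0.0638
(A2 AND A3) AND ((A3 OR A5) AND A5) = a·b on (0.0135, 0.0638) = 0.0009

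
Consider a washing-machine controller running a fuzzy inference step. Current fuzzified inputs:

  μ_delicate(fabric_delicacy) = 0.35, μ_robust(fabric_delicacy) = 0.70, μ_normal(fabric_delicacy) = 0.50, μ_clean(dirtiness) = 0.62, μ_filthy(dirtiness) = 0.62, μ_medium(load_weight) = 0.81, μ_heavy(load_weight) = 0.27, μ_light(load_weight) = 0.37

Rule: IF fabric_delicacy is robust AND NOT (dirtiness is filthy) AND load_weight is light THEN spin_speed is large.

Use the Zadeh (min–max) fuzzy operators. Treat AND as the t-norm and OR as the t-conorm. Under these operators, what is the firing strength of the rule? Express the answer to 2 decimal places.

0.37

firing strength: robust=0.70, ¬filthy=1−0.62=0.38, light=0.37; AND[min(a, b)] → w = 0.37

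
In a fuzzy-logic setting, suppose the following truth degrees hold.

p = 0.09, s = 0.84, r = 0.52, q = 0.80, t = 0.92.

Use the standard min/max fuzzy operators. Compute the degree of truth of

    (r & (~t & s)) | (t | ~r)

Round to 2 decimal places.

~t = 1 − 0.92 = 0.08
~t & s = min(a, b) on (0.08, 0.84) = 0.08
r & (~t & s) = min(a, b) on (0.52, 0.08) = 0.08
~r = 1 − 0.52 = 0.48
t | ~r = max(a, b) on (0.92, 0.48) = 0.92
(r & (~t & s)) | (t | ~r) = max(a, b) on (0.08, 0.92) = 0.92

0.92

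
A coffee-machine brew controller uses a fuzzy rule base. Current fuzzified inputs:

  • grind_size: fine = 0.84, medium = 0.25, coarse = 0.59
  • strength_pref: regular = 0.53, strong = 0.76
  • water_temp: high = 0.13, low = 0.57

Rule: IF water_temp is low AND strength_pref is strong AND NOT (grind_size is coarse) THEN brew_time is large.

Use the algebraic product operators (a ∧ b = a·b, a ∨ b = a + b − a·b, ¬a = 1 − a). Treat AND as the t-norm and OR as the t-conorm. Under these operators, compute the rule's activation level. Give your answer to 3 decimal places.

firing strength: low=0.57, strong=0.76, ¬coarse=1−0.59=0.41; AND[a·b] → w = 0.1776

0.178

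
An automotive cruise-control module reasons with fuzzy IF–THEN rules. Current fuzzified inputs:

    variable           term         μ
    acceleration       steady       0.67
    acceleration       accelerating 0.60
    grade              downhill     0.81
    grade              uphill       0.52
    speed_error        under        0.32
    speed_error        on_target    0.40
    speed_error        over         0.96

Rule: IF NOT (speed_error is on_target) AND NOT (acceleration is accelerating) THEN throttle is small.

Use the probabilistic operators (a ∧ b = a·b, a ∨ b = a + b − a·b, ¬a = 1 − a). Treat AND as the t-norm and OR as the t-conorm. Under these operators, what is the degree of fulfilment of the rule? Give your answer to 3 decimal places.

firing strength: ¬on_target=1−0.40=0.60, ¬accelerating=1−0.60=0.40; AND[a·b] → w = 0.2400

0.240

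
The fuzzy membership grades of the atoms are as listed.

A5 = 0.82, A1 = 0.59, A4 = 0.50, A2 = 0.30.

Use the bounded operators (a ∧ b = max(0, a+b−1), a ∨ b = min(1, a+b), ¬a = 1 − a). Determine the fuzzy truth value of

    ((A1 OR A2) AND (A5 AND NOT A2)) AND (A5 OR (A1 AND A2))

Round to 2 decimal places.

0.23

A1 OR A2 = min(1, a+b) on (0.59, 0.30) = 0.89
NOT A2 = 1 − 0.30 = 0.70
A5 AND NOT A2 = max(0, a+b−1) on (0.82, 0.70) = 0.52
(A1 OR A2) AND (A5 AND NOT A2) = max(0, a+b−1) on (0.89, 0.52) = 0.41
A1 AND A2 = max(0, a+b−1) on (0.59, 0.30) = 0.00
A5 OR (A1 AND A2) = min(1, a+b) on (0.82, 0.00) = 0.82
((A1 OR A2) AND (A5 AND NOT A2)) AND (A5 OR (A1 AND A2)) = max(0, a+b−1) on (0.41, 0.82) = 0.23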